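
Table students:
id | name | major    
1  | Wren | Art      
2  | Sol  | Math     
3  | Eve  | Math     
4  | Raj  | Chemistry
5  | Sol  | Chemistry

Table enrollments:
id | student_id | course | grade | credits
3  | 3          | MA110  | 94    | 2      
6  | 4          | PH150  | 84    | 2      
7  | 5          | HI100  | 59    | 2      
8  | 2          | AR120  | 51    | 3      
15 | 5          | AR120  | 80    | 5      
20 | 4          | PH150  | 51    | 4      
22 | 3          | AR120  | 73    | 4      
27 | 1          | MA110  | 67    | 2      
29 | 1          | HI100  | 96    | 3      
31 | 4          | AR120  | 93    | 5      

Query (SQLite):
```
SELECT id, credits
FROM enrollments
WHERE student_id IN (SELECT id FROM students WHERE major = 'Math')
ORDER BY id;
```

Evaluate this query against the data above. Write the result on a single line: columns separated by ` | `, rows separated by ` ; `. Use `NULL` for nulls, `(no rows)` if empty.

3 | 2 ; 8 | 3 ; 22 | 4

Inner query: students.id where major = 'Math'.
Outer: keep enrollments rows whose student_id is in that set.
Inner query → {2, 3}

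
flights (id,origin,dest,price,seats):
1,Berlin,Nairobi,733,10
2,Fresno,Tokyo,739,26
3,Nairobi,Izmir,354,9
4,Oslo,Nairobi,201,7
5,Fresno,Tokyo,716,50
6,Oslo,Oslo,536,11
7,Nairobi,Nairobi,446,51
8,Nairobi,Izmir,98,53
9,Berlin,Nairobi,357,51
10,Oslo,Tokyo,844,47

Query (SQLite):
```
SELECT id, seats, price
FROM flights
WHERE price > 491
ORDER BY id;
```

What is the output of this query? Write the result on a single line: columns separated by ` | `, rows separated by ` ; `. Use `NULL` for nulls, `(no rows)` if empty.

price > 491: ids {1, 2, 5, 6, 10}

1 | 10 | 733 ; 2 | 26 | 739 ; 5 | 50 | 716 ; 6 | 11 | 536 ; 10 | 47 | 844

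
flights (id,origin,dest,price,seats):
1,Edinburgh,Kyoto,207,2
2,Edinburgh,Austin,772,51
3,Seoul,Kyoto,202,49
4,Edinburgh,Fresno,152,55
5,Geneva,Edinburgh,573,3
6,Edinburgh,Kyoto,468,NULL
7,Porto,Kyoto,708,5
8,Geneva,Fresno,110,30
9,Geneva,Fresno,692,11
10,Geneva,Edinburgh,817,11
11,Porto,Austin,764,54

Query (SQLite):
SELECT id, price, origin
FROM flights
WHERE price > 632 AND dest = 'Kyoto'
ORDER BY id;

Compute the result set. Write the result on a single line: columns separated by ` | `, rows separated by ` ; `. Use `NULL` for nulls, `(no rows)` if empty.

7 | 708 | Porto

price > 632: ids {2, 7, 9, 10, 11}
dest = 'Kyoto': ids {1, 3, 6, 7}
Combine with AND.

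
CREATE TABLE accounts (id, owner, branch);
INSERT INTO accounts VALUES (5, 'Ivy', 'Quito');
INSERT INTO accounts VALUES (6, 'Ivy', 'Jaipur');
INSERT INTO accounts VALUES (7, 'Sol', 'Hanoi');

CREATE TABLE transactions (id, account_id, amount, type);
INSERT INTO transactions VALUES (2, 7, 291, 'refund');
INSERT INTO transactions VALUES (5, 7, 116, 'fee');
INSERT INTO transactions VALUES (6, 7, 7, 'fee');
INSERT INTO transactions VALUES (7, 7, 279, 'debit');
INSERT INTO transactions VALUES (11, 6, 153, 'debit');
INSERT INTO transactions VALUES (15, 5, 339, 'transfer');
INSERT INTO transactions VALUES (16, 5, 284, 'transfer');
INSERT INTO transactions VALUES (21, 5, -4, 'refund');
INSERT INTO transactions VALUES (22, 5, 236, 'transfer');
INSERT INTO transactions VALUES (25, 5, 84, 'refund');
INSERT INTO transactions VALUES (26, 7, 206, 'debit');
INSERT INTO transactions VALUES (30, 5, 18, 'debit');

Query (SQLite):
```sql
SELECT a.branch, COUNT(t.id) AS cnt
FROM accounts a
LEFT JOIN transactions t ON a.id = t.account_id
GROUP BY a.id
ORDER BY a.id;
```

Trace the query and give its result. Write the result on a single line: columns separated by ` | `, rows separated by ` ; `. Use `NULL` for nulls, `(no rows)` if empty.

Quito | 6 ; Jaipur | 1 ; Hanoi | 5

LEFT JOIN keeps every accounts row; unmatched ones get NULL for transactions columns.
Group by accounts.id and compute COUNT(t.id). COUNT(col) of an all-NULL group is 0.
  5: ids {15, 16, 21, 22, 25, 30} → COUNT(t.id)=6
  6: ids {11} → COUNT(t.id)=1
  7: ids {2, 5, 6, 7, 26} → COUNT(t.id)=5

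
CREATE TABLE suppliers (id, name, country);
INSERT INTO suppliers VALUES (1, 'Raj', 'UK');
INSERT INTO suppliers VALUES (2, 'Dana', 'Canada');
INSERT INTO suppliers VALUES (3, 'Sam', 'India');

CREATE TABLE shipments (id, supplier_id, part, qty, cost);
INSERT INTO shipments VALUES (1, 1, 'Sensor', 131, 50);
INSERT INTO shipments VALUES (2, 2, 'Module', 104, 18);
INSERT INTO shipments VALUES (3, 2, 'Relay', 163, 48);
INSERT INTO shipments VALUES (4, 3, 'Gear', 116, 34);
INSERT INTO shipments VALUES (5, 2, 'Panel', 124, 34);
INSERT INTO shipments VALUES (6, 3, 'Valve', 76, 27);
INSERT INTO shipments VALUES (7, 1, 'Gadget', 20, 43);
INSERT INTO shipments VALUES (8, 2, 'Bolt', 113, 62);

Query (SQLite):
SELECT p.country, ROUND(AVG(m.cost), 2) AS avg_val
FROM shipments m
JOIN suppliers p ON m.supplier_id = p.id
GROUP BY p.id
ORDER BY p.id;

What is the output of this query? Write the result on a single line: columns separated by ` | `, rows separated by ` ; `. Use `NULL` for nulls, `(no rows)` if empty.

Join each shipments row to its suppliers via supplier_id.
Group joined rows by suppliers.id; compute ROUND(AVG(m.cost), 2) per group.
  1: ids {1, 7} → ROUND(AVG(m.cost), 2)=46.5
  2: ids {2, 3, 5, 8} → ROUND(AVG(m.cost), 2)=40.5
  3: ids {4, 6} → ROUND(AVG(m.cost), 2)=30.5

UK | 46.5 ; Canada | 40.5 ; India | 30.5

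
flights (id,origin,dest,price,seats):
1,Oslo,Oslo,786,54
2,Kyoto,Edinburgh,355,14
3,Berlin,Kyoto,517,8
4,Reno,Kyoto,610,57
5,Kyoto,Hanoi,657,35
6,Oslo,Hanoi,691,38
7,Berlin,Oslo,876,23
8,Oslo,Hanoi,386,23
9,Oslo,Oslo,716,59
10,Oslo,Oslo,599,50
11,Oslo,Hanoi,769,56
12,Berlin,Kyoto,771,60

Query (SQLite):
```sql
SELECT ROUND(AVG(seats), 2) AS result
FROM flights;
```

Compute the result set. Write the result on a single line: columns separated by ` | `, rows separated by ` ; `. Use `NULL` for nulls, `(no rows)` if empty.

All seats values: [54, 14, 8, 57, 35, 38, 23, 23, 59, 50, 56, 60].
AVG = 477 / 12 (rounded to 2 dp).

39.75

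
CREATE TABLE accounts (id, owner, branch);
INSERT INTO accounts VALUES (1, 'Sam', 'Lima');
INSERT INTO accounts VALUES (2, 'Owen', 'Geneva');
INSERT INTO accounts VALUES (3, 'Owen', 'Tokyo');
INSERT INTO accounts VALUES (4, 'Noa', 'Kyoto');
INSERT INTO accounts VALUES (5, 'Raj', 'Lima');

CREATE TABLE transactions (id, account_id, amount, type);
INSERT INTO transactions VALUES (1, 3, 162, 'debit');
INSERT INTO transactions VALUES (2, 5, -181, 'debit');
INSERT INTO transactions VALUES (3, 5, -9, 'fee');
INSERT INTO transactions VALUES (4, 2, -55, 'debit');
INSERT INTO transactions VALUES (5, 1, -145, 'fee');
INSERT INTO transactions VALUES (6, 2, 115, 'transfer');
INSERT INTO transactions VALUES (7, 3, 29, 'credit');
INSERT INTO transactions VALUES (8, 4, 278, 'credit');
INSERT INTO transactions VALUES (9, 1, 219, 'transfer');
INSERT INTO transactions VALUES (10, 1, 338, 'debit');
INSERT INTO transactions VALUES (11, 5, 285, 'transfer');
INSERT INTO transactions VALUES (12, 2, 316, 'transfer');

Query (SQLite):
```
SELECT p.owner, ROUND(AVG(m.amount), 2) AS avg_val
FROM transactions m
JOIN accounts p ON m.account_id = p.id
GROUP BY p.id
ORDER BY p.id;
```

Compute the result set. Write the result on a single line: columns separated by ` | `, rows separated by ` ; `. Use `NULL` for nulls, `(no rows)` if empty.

Sam | 137.33 ; Owen | 125.33 ; Owen | 95.5 ; Noa | 278 ; Raj | 31.67

Join each transactions row to its accounts via account_id.
Group joined rows by accounts.id; compute ROUND(AVG(m.amount), 2) per group.
  1: ids {5, 9, 10} → ROUND(AVG(m.amount), 2)=137.33
  2: ids {4, 6, 12} → ROUND(AVG(m.amount), 2)=125.33
  3: ids {1, 7} → ROUND(AVG(m.amount), 2)=95.5
  4: ids {8} → ROUND(AVG(m.amount), 2)=278
  5: ids {2, 3, 11} → ROUND(AVG(m.amount), 2)=31.67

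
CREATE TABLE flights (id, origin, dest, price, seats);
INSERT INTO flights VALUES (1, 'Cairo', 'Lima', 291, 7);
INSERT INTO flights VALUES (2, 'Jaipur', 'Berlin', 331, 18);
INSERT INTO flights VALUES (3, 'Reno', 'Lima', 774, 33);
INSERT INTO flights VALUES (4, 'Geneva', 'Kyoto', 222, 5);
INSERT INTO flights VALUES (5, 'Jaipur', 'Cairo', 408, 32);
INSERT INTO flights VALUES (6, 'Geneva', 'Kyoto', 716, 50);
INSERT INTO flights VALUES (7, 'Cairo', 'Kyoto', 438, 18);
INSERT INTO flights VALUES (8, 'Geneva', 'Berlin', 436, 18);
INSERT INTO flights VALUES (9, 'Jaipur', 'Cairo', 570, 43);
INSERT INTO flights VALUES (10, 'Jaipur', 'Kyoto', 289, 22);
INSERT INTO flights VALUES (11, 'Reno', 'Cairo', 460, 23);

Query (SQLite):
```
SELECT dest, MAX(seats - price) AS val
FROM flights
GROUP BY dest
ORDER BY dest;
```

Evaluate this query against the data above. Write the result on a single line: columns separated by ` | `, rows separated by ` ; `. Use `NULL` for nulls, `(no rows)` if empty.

Berlin | -313 ; Cairo | -376 ; Kyoto | -217 ; Lima | -284

For each row compute seats - price.
Group by dest; take MAX of the expression per group.
  Berlin: ids {2, 8} → MAX(seats - price)=-313
  Cairo: ids {5, 9, 11} → MAX(seats - price)=-376
  Kyoto: ids {4, 6, 7, 10} → MAX(seats - price)=-217
  Lima: ids {1, 3} → MAX(seats - price)=-284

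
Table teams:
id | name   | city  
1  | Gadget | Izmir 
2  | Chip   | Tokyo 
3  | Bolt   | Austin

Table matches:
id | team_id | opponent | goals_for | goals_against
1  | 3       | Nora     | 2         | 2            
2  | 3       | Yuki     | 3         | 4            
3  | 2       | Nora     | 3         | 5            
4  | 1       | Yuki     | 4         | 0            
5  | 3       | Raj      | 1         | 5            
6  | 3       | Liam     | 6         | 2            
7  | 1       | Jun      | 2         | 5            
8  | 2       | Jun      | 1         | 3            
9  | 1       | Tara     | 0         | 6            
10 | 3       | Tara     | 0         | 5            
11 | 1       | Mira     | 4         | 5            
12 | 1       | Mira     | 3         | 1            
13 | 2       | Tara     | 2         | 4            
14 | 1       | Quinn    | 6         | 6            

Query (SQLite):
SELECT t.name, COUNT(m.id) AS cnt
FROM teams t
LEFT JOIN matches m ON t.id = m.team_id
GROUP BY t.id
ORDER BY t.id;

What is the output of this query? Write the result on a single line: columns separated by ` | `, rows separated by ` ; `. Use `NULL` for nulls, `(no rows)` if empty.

LEFT JOIN keeps every teams row; unmatched ones get NULL for matches columns.
Group by teams.id and compute COUNT(m.id). COUNT(col) of an all-NULL group is 0.
  1: ids {4, 7, 9, 11, 12, 14} → COUNT(m.id)=6
  2: ids {3, 8, 13} → COUNT(m.id)=3
  3: ids {1, 2, 5, 6, 10} → COUNT(m.id)=5

Gadget | 6 ; Chip | 3 ; Bolt | 5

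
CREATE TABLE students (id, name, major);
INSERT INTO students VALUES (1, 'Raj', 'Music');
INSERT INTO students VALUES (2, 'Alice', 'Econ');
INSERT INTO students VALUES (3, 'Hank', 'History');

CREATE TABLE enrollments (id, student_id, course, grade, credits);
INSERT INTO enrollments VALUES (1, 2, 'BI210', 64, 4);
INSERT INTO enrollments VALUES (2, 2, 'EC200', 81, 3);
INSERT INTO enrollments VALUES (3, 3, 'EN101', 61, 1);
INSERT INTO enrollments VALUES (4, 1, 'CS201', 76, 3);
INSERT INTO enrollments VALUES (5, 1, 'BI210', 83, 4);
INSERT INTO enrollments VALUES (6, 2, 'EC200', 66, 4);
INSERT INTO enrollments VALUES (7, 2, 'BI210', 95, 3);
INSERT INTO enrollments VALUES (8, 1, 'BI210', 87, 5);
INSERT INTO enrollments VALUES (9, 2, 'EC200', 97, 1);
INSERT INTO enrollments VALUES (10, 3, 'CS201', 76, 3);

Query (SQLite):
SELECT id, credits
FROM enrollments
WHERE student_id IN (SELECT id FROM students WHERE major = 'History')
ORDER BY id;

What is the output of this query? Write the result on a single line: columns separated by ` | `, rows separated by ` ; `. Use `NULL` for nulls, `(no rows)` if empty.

3 | 1 ; 10 | 3

Inner query: students.id where major = 'History'.
Outer: keep enrollments rows whose student_id is in that set.
Inner query → {3}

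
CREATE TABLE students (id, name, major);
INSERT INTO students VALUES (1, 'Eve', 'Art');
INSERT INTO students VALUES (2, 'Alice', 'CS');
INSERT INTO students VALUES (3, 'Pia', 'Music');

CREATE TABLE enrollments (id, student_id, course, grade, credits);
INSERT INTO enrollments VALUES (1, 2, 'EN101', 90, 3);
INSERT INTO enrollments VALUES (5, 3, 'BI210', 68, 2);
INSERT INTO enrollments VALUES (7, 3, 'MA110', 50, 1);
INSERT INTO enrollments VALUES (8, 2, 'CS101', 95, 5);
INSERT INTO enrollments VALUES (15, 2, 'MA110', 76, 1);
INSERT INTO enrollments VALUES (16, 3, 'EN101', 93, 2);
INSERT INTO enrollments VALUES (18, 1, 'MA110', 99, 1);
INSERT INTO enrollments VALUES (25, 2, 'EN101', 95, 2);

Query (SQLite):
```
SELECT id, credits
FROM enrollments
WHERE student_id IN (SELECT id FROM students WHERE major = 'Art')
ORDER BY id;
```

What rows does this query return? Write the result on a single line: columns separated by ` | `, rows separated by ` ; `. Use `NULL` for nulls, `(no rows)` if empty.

18 | 1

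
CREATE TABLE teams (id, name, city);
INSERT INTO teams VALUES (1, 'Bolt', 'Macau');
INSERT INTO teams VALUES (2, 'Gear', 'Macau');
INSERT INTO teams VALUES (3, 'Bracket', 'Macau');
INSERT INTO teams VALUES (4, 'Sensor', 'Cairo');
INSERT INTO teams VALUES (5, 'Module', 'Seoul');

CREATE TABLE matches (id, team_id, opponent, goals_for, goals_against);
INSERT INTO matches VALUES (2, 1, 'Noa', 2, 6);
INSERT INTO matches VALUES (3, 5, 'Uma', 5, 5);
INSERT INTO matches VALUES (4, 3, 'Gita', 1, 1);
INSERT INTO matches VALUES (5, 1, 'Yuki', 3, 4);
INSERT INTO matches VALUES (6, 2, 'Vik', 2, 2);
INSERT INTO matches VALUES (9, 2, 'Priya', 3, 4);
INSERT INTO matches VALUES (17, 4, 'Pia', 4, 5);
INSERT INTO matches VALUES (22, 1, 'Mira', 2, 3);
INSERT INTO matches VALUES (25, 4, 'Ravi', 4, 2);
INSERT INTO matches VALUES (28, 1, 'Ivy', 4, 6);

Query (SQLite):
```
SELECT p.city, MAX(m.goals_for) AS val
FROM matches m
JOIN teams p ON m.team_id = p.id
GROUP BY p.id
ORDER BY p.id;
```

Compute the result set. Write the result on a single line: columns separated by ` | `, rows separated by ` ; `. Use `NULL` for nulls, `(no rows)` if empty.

Join each matches row to its teams via team_id.
Group joined rows by teams.id; compute MAX(m.goals_for) per group.
  1: ids {2, 5, 22, 28} → MAX(m.goals_for)=4
  2: ids {6, 9} → MAX(m.goals_for)=3
  3: ids {4} → MAX(m.goals_for)=1
  4: ids {17, 25} → MAX(m.goals_for)=4
  5: ids {3} → MAX(m.goals_for)=5

Macau | 4 ; Macau | 3 ; Macau | 1 ; Cairo | 4 ; Seoul | 5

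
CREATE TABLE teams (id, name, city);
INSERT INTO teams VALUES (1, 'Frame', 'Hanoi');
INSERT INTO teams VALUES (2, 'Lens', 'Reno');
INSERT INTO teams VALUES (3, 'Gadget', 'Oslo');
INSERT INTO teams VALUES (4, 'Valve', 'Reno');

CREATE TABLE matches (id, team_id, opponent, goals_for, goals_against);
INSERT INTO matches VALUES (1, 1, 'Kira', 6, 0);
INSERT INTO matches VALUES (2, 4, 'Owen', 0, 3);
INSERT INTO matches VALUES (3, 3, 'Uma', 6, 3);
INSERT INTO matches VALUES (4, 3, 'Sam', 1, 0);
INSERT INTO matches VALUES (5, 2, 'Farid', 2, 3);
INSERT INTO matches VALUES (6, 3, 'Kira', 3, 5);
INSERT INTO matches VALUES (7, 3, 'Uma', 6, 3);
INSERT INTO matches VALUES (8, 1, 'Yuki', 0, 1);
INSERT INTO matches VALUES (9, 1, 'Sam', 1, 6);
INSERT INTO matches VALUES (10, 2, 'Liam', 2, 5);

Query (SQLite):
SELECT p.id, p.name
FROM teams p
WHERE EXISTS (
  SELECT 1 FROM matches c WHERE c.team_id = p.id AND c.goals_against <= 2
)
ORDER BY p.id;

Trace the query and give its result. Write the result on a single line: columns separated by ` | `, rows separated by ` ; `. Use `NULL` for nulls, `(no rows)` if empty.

For each teams row, check whether any matches with matching team_id has goals_against <= 2.
Keep rows where that is true.

1 | Frame ; 3 | Gadget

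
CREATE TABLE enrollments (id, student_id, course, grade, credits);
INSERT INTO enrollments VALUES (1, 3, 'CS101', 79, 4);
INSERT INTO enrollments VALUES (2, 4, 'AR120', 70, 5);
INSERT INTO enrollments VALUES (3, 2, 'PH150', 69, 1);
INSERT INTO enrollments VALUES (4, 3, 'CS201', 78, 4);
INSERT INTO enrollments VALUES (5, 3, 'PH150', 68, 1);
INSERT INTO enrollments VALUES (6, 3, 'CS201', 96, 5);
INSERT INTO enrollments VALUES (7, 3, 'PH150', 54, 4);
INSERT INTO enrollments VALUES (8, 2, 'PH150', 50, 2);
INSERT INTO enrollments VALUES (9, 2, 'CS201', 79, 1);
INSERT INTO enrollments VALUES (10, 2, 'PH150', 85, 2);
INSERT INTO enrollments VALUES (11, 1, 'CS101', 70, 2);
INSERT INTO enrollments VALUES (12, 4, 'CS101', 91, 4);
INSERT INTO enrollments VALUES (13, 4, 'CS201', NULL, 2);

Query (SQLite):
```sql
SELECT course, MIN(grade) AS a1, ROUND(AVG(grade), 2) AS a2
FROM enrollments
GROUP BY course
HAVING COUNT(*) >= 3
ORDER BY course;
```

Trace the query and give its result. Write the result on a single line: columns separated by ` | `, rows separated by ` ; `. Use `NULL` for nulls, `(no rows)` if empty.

CS101 | 70 | 80 ; CS201 | 78 | 84.33 ; PH150 | 50 | 65.2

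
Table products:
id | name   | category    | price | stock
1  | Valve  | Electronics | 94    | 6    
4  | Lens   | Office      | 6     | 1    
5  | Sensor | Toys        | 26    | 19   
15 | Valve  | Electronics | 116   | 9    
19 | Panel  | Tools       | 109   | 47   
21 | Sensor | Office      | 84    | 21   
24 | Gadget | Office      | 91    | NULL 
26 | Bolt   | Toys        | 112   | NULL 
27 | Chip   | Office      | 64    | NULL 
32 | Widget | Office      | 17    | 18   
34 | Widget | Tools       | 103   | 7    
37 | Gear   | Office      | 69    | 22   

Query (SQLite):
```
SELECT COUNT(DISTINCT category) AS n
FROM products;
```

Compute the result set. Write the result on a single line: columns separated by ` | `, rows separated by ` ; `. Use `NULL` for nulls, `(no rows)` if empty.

Count distinct non-NULL category values.

4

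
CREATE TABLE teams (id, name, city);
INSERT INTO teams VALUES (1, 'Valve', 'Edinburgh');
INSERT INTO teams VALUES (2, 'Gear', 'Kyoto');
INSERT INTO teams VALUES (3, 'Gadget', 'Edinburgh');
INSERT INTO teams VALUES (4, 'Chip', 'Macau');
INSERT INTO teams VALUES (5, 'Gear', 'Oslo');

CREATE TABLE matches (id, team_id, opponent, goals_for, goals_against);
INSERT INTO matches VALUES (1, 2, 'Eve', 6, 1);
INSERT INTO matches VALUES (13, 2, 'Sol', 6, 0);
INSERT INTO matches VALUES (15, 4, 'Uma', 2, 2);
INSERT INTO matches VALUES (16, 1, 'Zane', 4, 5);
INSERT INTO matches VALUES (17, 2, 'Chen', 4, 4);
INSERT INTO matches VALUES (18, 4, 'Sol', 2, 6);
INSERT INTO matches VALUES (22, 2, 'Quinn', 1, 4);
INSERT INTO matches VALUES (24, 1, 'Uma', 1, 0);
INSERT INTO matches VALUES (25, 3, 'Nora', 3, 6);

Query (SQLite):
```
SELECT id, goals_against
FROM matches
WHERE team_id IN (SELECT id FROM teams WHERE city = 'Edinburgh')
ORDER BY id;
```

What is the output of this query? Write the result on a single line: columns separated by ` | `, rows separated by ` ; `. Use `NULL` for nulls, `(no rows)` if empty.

16 | 5 ; 24 | 0 ; 25 | 6

Inner query: teams.id where city = 'Edinburgh'.
Outer: keep matches rows whose team_id is in that set.
Inner query → {1, 3}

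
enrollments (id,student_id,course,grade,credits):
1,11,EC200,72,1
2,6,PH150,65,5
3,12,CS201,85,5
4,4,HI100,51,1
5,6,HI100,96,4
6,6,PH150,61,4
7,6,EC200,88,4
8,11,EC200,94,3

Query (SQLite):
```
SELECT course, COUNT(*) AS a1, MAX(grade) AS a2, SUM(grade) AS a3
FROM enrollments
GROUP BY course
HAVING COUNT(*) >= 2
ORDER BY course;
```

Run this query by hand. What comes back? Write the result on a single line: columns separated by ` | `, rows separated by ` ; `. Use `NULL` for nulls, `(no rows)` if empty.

EC200 | 3 | 94 | 254 ; HI100 | 2 | 96 | 147 ; PH150 | 2 | 65 | 126

Group enrollments by course.
Per group compute: COUNT(*), MAX(grade), SUM(grade).
HAVING: drop groups with fewer than 2 rows.
  CS201: ids {3} → COUNT(*)=1, MAX(grade)=85, SUM(grade)=85
  EC200: ids {1, 7, 8} → COUNT(*)=3, MAX(grade)=94, SUM(grade)=254
  HI100: ids {4, 5} → COUNT(*)=2, MAX(grade)=96, SUM(grade)=147
  PH150: ids {2, 6} → COUNT(*)=2, MAX(grade)=65, SUM(grade)=126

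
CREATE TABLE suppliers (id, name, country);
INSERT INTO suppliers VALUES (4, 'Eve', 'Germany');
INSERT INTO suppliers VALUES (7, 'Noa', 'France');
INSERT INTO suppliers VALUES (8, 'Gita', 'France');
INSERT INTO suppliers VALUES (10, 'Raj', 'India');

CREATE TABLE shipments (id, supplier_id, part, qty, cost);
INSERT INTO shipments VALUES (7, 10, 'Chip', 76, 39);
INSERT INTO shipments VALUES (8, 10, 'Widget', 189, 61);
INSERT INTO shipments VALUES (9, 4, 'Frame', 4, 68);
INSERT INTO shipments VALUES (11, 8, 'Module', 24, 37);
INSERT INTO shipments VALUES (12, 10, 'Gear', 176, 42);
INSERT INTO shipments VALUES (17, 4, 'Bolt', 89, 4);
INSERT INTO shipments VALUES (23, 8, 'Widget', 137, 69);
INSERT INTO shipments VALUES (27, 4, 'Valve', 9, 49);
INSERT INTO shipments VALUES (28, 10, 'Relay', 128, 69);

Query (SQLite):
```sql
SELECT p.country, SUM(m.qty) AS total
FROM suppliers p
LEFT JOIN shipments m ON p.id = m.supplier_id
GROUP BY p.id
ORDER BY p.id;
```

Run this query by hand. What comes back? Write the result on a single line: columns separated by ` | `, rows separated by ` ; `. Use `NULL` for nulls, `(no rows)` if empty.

Germany | 102 ; France | NULL ; France | 161 ; India | 569

LEFT JOIN keeps every suppliers row; unmatched ones get NULL for shipments columns.
Group by suppliers.id and compute SUM(m.qty). SUM over an all-NULL group is NULL.
  4: ids {9, 17, 27} → SUM(m.qty)=102
  7: ids {—} → SUM(m.qty)=NULL
  8: ids {11, 23} → SUM(m.qty)=161
  10: ids {7, 8, 12, 28} → SUM(m.qty)=569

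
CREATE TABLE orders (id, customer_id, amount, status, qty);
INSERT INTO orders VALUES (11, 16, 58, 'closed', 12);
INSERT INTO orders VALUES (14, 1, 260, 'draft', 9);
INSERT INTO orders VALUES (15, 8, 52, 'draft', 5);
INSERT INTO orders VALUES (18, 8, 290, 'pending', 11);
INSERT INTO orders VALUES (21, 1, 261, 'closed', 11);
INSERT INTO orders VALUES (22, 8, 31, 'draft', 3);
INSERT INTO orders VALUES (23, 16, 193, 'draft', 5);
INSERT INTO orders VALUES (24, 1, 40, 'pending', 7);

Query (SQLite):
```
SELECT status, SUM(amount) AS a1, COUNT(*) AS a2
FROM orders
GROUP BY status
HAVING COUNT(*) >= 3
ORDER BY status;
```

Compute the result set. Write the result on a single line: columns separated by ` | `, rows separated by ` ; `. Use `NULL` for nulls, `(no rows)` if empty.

draft | 536 | 4

Group orders by status.
Per group compute: SUM(amount), COUNT(*).
HAVING: drop groups with fewer than 3 rows.
  closed: ids {11, 21} → SUM(amount)=319, COUNT(*)=2
  draft: ids {14, 15, 22, 23} → SUM(amount)=536, COUNT(*)=4
  pending: ids {18, 24} → SUM(amount)=330, COUNT(*)=2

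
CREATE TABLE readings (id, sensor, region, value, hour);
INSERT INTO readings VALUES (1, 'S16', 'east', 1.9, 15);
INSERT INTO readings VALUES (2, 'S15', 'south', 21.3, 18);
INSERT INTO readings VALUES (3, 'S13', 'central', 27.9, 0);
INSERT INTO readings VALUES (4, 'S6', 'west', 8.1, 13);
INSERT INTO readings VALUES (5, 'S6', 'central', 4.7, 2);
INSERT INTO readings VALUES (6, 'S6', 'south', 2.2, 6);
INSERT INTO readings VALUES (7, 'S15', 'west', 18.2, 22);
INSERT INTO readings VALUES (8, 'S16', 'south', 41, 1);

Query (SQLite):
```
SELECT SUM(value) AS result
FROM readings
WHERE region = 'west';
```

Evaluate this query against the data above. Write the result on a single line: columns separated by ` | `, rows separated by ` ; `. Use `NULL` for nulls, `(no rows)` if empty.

Rows where region='west' → value values: [8.1, 18.2].
SUM of non-NULL values = 26.3.

26.3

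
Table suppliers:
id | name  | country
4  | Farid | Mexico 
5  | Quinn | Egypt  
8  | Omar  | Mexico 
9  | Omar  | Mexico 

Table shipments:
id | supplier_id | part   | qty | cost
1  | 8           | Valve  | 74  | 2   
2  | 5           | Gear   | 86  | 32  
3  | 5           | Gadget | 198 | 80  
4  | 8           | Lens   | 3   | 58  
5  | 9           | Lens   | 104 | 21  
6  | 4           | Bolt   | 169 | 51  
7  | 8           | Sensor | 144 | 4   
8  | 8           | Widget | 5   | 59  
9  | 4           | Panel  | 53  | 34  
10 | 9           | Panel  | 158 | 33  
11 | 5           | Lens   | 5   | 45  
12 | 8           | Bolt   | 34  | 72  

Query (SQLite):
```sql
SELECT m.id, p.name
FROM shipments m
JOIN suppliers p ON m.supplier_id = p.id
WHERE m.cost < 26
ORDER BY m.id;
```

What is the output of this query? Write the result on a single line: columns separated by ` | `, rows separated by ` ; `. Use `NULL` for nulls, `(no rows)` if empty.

Each shipments row matches the suppliers row where supplier_id = suppliers.id.
Then keep rows with m.cost < 26.

1 | Omar ; 5 | Omar ; 7 | Omar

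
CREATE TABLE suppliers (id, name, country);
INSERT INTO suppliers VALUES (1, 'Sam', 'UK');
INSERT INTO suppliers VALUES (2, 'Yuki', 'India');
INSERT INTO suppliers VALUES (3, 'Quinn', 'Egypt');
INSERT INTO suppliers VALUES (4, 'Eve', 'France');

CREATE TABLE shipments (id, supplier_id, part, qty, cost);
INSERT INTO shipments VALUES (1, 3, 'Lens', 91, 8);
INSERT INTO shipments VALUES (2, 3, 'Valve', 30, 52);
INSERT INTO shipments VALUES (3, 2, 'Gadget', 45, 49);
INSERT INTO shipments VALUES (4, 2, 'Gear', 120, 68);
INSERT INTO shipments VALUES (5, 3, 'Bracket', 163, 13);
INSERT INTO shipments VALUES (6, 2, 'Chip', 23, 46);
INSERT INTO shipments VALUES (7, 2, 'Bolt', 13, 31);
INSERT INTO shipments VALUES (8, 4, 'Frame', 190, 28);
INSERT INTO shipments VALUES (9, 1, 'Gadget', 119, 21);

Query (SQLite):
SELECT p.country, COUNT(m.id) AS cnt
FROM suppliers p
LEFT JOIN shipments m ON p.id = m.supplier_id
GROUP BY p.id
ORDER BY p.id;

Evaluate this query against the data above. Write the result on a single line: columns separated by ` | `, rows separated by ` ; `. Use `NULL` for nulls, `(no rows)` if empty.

LEFT JOIN keeps every suppliers row; unmatched ones get NULL for shipments columns.
Group by suppliers.id and compute COUNT(m.id). COUNT(col) of an all-NULL group is 0.
  1: ids {9} → COUNT(m.id)=1
  2: ids {3, 4, 6, 7} → COUNT(m.id)=4
  3: ids {1, 2, 5} → COUNT(m.id)=3
  4: ids {8} → COUNT(m.id)=1

UK | 1 ; India | 4 ; Egypt | 3 ; France | 1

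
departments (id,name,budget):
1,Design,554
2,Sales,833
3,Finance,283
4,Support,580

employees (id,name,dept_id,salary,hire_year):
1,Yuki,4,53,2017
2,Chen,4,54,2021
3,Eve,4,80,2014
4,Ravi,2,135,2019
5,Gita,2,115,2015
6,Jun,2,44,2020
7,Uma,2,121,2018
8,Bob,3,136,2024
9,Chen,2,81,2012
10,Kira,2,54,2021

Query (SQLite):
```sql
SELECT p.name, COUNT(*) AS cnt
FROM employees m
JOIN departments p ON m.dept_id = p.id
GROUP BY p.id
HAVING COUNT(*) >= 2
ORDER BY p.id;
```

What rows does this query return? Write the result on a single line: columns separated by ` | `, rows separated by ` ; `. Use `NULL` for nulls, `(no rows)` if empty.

Sales | 6 ; Support | 3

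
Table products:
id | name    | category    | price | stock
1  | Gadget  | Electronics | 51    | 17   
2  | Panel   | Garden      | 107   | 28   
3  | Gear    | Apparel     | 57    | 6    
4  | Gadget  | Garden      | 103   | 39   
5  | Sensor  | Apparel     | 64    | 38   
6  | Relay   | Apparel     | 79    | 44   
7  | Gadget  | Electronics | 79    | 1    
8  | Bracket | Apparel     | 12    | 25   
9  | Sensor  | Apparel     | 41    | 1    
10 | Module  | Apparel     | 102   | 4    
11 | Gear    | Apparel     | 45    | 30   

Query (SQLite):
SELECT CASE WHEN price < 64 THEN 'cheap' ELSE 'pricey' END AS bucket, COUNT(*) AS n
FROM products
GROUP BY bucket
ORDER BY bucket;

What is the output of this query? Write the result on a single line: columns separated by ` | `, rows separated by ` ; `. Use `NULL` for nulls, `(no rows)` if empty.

Bucket rows by price < 64 → 'cheap' else 'pricey'; count each bucket.

cheap | 5 ; pricey | 6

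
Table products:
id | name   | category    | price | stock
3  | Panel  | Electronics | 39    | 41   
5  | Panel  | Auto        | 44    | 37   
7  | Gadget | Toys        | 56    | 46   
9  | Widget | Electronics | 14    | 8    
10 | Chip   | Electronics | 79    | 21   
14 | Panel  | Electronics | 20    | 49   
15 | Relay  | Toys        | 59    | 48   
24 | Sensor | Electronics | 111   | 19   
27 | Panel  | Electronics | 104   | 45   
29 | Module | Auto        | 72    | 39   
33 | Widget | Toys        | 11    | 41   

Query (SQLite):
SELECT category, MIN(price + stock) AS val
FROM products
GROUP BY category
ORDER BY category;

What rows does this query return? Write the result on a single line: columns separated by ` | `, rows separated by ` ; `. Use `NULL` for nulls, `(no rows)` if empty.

For each row compute price + stock.
Group by category; take MIN of the expression per group.
  Auto: ids {5, 29} → MIN(price + stock)=81
  Electronics: ids {3, 9, 10, 14, 24, 27} → MIN(price + stock)=22
  Toys: ids {7, 15, 33} → MIN(price + stock)=52

Auto | 81 ; Electronics | 22 ; Toys | 52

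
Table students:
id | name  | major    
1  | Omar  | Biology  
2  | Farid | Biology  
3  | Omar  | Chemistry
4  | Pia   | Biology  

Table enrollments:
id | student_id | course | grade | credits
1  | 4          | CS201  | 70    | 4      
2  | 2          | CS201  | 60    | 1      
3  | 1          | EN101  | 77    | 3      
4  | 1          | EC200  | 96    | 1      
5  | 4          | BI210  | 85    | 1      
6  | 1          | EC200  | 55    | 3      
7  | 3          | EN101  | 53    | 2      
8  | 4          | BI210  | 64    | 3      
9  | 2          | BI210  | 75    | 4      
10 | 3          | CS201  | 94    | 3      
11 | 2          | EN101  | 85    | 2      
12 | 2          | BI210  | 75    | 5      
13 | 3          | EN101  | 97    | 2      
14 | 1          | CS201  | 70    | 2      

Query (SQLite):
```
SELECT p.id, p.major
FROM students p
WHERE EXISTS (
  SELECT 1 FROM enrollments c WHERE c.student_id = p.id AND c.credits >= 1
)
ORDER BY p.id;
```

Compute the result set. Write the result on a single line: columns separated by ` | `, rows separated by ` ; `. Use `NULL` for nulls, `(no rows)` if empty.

For each students row, check whether any enrollments with matching student_id has credits >= 1.
Keep rows where that is true.

1 | Biology ; 2 | Biology ; 3 | Chemistry ; 4 | Biology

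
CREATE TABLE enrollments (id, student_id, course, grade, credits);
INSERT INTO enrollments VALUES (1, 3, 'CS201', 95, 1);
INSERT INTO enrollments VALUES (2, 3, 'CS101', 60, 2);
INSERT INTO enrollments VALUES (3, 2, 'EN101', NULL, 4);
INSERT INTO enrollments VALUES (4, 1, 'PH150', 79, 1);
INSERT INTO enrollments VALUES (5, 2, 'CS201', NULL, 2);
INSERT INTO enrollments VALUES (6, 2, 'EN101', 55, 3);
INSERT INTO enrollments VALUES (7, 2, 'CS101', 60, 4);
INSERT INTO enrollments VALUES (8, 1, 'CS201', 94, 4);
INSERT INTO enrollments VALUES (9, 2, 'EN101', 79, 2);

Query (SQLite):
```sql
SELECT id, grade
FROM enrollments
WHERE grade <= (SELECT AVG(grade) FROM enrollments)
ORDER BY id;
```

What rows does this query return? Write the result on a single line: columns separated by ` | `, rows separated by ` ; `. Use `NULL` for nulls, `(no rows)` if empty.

2 | 60 ; 6 | 55 ; 7 | 60

Scalar subquery: AVG(grade) over all enrollments rows = 74.571429 (≈; comparison uses full precision).
Keep rows where grade <= that value.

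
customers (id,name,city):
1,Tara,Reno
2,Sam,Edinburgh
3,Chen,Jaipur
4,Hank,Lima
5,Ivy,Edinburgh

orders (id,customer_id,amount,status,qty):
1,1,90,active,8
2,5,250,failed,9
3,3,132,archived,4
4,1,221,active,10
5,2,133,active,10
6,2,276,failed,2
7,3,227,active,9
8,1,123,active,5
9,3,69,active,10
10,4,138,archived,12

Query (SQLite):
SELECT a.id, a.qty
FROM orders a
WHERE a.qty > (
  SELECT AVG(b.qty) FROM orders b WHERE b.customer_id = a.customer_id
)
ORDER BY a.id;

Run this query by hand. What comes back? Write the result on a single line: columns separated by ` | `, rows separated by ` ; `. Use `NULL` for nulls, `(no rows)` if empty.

For each orders row a, compute AVG(qty) over rows sharing a.customer_id.
Keep row a if a.qty > that per-group AVG.
  customer_id=1: AVG(qty) = 7.666667
  customer_id=2: AVG(qty) = 6.0
  customer_id=3: AVG(qty) = 7.666667
  customer_id=4: AVG(qty) = 12.0
  customer_id=5: AVG(qty) = 9.0

1 | 8 ; 4 | 10 ; 5 | 10 ; 7 | 9 ; 9 | 10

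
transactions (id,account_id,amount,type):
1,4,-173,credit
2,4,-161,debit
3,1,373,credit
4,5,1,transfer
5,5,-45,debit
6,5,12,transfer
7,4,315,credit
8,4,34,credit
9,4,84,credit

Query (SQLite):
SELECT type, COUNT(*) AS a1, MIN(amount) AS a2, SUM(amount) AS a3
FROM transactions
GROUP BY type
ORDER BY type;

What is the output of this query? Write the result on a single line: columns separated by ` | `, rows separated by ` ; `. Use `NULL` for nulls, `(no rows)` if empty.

Group transactions by type.
Per group compute: COUNT(*), MIN(amount), SUM(amount).
  credit: ids {1, 3, 7, 8, 9} → COUNT(*)=5, MIN(amount)=-173, SUM(amount)=633
  debit: ids {2, 5} → COUNT(*)=2, MIN(amount)=-161, SUM(amount)=-206
  transfer: ids {4, 6} → COUNT(*)=2, MIN(amount)=1, SUM(amount)=13

credit | 5 | -173 | 633 ; debit | 2 | -161 | -206 ; transfer | 2 | 1 | 13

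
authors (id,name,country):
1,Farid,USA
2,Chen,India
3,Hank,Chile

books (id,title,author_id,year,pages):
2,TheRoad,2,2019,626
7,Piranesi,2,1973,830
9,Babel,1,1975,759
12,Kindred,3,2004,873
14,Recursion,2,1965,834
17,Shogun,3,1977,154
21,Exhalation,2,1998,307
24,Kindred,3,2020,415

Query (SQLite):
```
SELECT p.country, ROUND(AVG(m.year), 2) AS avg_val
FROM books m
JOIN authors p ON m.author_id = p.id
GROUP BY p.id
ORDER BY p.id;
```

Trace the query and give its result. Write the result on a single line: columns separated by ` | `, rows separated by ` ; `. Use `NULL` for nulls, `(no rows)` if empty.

USA | 1975 ; India | 1988.75 ; Chile | 2000.33

Join each books row to its authors via author_id.
Group joined rows by authors.id; compute ROUND(AVG(m.year), 2) per group.
  1: ids {9} → ROUND(AVG(m.year), 2)=1975
  2: ids {2, 7, 14, 21} → ROUND(AVG(m.year), 2)=1988.75
  3: ids {12, 17, 24} → ROUND(AVG(m.year), 2)=2000.33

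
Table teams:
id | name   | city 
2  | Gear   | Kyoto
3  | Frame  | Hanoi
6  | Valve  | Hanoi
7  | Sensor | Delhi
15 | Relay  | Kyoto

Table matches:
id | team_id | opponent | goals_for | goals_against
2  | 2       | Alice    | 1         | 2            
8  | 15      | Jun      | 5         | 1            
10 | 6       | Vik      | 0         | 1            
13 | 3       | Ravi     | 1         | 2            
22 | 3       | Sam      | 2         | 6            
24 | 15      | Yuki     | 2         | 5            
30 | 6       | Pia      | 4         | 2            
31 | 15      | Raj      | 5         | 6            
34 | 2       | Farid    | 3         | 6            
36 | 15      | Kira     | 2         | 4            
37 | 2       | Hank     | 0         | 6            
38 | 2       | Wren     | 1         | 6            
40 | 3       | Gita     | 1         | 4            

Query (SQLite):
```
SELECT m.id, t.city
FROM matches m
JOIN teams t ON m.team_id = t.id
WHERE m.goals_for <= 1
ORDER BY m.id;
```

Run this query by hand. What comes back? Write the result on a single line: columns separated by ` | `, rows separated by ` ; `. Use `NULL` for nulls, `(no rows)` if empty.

2 | Kyoto ; 10 | Hanoi ; 13 | Hanoi ; 37 | Kyoto ; 38 | Kyoto ; 40 | Hanoi

Each matches row matches the teams row where team_id = teams.id.
Then keep rows with m.goals_for <= 1.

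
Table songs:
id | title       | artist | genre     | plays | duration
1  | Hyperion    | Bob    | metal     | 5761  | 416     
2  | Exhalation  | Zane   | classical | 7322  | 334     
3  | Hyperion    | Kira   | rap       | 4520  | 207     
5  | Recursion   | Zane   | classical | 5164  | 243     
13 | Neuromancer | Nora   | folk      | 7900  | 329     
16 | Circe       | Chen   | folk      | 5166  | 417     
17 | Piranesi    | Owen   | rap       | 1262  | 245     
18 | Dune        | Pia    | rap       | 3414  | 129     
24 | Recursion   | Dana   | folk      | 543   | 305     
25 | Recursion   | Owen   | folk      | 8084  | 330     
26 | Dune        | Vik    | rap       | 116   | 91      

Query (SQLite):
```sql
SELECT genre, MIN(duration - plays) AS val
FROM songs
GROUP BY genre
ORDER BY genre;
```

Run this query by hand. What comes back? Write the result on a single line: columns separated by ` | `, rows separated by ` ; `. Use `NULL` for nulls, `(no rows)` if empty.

For each row compute duration - plays.
Group by genre; take MIN of the expression per group.
  classical: ids {2, 5} → MIN(duration - plays)=-6988
  folk: ids {13, 16, 24, 25} → MIN(duration - plays)=-7754
  metal: ids {1} → MIN(duration - plays)=-5345
  rap: ids {3, 17, 18, 26} → MIN(duration - plays)=-4313

classical | -6988 ; folk | -7754 ; metal | -5345 ; rap | -4313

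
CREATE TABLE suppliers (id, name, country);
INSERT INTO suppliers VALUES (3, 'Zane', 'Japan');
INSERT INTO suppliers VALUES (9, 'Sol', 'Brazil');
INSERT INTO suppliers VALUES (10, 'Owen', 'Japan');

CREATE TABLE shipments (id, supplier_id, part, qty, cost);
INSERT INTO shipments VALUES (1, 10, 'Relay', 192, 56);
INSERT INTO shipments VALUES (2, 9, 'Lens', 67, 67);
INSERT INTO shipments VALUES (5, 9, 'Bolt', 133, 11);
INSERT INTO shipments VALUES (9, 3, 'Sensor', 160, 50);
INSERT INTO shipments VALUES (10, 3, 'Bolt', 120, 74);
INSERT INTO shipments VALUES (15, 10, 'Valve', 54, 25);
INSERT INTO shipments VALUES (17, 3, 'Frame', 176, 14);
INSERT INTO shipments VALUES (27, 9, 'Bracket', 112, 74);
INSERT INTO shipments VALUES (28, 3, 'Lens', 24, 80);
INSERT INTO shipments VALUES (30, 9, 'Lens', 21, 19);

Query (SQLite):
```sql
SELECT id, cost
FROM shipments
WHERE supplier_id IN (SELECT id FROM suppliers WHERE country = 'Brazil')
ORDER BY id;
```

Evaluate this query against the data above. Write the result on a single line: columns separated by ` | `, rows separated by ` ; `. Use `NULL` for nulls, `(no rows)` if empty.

2 | 67 ; 5 | 11 ; 27 | 74 ; 30 | 19

Inner query: suppliers.id where country = 'Brazil'.
Outer: keep shipments rows whose supplier_id is in that set.
Inner query → {9}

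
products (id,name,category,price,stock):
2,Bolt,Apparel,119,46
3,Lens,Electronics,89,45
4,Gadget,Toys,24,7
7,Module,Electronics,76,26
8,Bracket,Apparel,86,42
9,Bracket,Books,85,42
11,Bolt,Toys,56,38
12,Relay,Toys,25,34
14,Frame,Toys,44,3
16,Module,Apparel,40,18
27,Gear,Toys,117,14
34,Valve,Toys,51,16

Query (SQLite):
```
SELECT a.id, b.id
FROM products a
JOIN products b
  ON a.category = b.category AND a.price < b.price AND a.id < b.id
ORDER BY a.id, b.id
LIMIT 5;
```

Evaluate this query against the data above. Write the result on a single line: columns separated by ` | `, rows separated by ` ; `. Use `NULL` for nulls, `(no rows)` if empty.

4 | 11 ; 4 | 12 ; 4 | 14 ; 4 | 27 ; 4 | 34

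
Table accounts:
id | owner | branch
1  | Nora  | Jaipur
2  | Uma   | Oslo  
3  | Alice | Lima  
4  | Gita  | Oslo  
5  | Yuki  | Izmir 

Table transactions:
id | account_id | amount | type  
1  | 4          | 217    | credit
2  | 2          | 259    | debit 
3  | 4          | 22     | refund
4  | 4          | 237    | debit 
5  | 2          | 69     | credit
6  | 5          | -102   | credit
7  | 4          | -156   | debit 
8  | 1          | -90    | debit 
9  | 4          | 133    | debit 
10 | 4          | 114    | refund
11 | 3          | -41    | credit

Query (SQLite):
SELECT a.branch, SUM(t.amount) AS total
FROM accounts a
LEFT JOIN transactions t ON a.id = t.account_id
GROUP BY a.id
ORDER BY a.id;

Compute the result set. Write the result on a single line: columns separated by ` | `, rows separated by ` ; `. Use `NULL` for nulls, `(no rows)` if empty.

Jaipur | -90 ; Oslo | 328 ; Lima | -41 ; Oslo | 567 ; Izmir | -102

LEFT JOIN keeps every accounts row; unmatched ones get NULL for transactions columns.
Group by accounts.id and compute SUM(t.amount). SUM over an all-NULL group is NULL.
  1: ids {8} → SUM(t.amount)=-90
  2: ids {2, 5} → SUM(t.amount)=328
  3: ids {11} → SUM(t.amount)=-41
  4: ids {1, 3, 4, 7, 9, 10} → SUM(t.amount)=567
  5: ids {6} → SUM(t.amount)=-102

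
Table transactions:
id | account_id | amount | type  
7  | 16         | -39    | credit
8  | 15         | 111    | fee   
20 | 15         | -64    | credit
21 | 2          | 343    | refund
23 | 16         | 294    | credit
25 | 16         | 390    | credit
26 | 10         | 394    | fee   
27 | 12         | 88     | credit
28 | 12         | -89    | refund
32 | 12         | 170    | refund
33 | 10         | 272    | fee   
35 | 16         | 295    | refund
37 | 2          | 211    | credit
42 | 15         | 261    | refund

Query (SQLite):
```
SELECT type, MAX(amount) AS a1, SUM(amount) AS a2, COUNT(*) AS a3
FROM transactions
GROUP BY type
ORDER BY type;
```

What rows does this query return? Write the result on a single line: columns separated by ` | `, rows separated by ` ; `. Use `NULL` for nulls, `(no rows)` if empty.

credit | 390 | 880 | 6 ; fee | 394 | 777 | 3 ; refund | 343 | 980 | 5

Group transactions by type.
Per group compute: MAX(amount), SUM(amount), COUNT(*).
  credit: ids {7, 20, 23, 25, 27, 37} → MAX(amount)=390, SUM(amount)=880, COUNT(*)=6
  fee: ids {8, 26, 33} → MAX(amount)=394, SUM(amount)=777, COUNT(*)=3
  refund: ids {21, 28, 32, 35, 42} → MAX(amount)=343, SUM(amount)=980, COUNT(*)=5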